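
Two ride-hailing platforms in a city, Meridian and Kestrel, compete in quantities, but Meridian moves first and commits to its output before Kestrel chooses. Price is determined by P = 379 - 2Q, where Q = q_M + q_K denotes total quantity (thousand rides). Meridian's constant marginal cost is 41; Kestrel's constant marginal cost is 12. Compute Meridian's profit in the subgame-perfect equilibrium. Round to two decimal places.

5967.56

Solve by backward induction. Given q_M, the follower Kestrel maximises π_K = (379 - 2q_M - 2q_K)q_K - 12q_K.
∂π_K/∂q_K = 367 - 2q_M - 4q_K = 0 gives the reaction function q_K = (367 - 2q_M)/4.
Meridian substitutes q_K(q_M) into its own profit: π_M = q_M(379 - 2q_M - (367 - 2q_M)/2) - 41q_M = (391/2 - q_M)q_M - 41q_M.
The leader's first-order condition 309/2 - 2q_M = 0 yields q_M = 309/4.
Then q_K = (367 - 2·(309/4))/4 = 425/8.
Price P = 379 - 2·(1043/8) = 473/4.
Meridian's profit: (473/4 - 41)·(309/4) = 5967.5625.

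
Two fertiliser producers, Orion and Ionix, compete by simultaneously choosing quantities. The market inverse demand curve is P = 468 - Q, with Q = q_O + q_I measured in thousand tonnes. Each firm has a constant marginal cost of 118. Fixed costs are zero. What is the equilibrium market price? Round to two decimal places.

234.67

A representative firm's profit is π_i = q_i(468 - Q) - 118q_i.
Setting ∂π_i/∂q_i = 0 with rivals' quantities fixed: 350 - 2q_i - q_j = 0.
By symmetry each firm produces the same amount; substituting q_j = q_i yields q_i = 350/3.
Total output Q = 700/3, so price P = 468 - 700/3 = 704/3.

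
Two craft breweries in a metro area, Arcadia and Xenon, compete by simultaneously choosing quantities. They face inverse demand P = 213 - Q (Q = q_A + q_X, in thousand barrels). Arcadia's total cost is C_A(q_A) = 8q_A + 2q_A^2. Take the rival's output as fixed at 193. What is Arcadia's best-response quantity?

With the rival's output fixed at 193, Arcadia's profit is π_A = (213 - 193 - q_A)q_A - (8q_A + 2q_A²) = (20 - q_A)q_A - (8q_A + 2q_A²).
∂π_A/∂q_A = 12 - 6q_A = 0, so q_A = 2.

2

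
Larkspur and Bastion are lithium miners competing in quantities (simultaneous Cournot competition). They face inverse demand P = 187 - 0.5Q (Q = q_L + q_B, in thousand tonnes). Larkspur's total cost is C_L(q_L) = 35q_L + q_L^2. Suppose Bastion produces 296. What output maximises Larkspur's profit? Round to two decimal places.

1.33

With the rival's output fixed at 296, Larkspur's profit is π_L = (187 - (1/2)·296 - (1/2)q_L)q_L - (35q_L + q_L²) = (39 - (1/2)q_L)q_L - (35q_L + q_L²).
∂π_L/∂q_L = 4 - 3q_L = 0, so q_L = 4/3.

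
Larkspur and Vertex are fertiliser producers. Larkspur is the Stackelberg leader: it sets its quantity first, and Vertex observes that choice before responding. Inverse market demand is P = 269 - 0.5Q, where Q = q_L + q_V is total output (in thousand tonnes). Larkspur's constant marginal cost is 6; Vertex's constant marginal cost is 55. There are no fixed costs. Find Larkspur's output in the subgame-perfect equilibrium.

The follower Vertex best-responds to any q_L: π_V = (269 - 0.5Q)q_V - 55q_V.
Follower FOC: 214 - (1/2)q_L - q_V = 0, so q_V(q_L) = (214 - (1/2)q_L).
Larkspur substitutes q_V(q_L) into its own profit: π_L = q_L(269 - (1/2)q_L - (214 - (1/2)q_L)/2) - 6q_L = (162 - (1/4)q_L)q_L - 6q_L.
The leader's first-order condition 156 - (1/2)q_L = 0 yields q_L = 312.
Then q_V = (214 - (1/2)·312) = 58.

312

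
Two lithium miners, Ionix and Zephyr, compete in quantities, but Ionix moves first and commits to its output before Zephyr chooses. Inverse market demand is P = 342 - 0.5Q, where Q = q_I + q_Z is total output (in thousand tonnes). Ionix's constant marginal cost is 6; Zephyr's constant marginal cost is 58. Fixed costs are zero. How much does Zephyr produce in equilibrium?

90

The follower Zephyr best-responds to any q_I: π_Z = (342 - 0.5Q)q_Z - 58q_Z.
∂π_Z/∂q_Z = 284 - (1/2)q_I - q_Z = 0 gives the reaction function q_Z = (284 - (1/2)q_I).
The leader anticipates this reaction. Substituting into P = 342 - 0.5Q gives P = 200 - (1/4)q_I, so π_I = (200 - (1/4)q_I)q_I - 6q_I.
Leader FOC: 194 - (1/2)q_I = 0, so q_I = 388.
Then q_Z = (284 - (1/2)·388) = 90.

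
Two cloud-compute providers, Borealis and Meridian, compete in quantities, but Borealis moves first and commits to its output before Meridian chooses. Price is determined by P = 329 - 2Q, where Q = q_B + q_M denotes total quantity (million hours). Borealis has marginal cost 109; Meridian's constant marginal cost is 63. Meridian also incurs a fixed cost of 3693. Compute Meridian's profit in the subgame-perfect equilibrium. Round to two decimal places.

The follower Meridian best-responds to any q_B: π_M = (329 - 2Q)q_M - 63q_M.
Setting the follower's marginal profit to zero, 266 - 2q_B - 4q_M = 0, i.e. q_M = (266 - 2q_B)/4.
Borealis substitutes q_M(q_B) into its own profit: π_B = q_B(329 - 2q_B - (266 - 2q_B)/2) - 109q_B = (196 - q_B)q_B - 109q_B.
Maximising: ∂π_B/∂q_B = 87 - 2q_B = 0, giving q_B = 87/2.
Then q_M = (266 - 2·(87/2))/4 = 179/4.
Price P = 329 - 2·(353/4) = 305/2.
Meridian's profit: (305/2 - 63)·(179/4) - 3693 = 312.1250.

312.13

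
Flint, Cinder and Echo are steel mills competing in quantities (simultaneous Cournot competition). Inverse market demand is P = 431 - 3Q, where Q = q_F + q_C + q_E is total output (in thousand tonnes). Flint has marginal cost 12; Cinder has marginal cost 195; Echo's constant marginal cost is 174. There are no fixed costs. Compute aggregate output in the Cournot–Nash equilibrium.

76

Flint's profit: π_F = (431 - 3Q)q_F - (12q_F). Setting ∂π_F/∂q_F = 0: 419 - 6q_F - 3(q_C + q_E) = 0.
Cinder's profit: π_C = (431 - 3Q)q_C - (195q_C). Setting ∂π_C/∂q_C = 0: 236 - 6q_C - 3(q_F + q_E) = 0.
Echo's profit: π_E = (431 - 3Q)q_E - (174q_E). Setting ∂π_E/∂q_E = 0: 257 - 6q_E - 3(q_F + q_C) = 0.
Summing all 3 equations gives 912 − 12Q = 0, hence Q = 76.
Back-substituting: q_F = (419 − 228)/3 = 191/3, q_C = (236 − 228)/3 = 8/3, q_E = (257 − 228)/3 = 29/3.
Total output Q = 191/3 + 8/3 + 29/3 = 76.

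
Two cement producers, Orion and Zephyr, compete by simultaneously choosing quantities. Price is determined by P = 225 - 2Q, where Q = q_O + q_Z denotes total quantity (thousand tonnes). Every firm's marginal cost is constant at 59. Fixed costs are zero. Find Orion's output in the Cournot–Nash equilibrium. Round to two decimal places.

27.67

Each firm earns π_i = (225 - 2Q)q_i - 59q_i.
First-order condition (treating rivals' output as given): 166 - 4q_i - 2q_j = 0.
With identical firms every q_j equals q_i, so q_j = q_i and 166 = 6q_i, giving q_i = 83/3.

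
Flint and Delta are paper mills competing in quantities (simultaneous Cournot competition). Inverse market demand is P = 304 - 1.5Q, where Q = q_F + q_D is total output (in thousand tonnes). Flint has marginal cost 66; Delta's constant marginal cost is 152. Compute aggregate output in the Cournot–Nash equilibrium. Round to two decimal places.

86.67

Flint's profit: π_F = (304 - 1.5Q)q_F - (66q_F). Setting ∂π_F/∂q_F = 0: 238 - 3q_F - (3/2)(q_D) = 0.
Delta's first-order condition: 152 - 3q_D - (3/2)(q_F) = 0.
Best responses: q_F = (238 - (3/2)q_D)/3, q_D = (152 - (3/2)q_F)/3.
Substituting one into the other gives q_F = 72 and q_D = 44/3.
Total output Q = 72 + 44/3 = 260/3.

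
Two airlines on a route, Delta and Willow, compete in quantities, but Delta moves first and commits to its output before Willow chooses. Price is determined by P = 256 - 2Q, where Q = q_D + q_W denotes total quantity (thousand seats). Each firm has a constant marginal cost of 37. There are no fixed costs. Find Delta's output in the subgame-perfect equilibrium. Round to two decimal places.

The follower Willow best-responds to any q_D: π_W = (256 - 2Q)q_W - 37q_W.
Setting the follower's marginal profit to zero, 219 - 2q_D - 4q_W = 0, i.e. q_W = (219 - 2q_D)/4.
Delta substitutes q_W(q_D) into its own profit: π_D = q_D(256 - 2q_D - (219 - 2q_D)/2) - 37q_D = (293/2 - q_D)q_D - 37q_D.
Leader FOC: 219/2 - 2q_D = 0, so q_D = 219/4.
Then q_W = (219 - 2·(219/4))/4 = 219/8.

54.75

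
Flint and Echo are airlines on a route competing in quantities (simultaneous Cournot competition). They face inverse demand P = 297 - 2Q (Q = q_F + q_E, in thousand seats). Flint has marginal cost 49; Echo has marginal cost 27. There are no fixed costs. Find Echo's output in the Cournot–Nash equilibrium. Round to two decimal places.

48.67

Flint's profit: π_F = (297 - 2Q)q_F - (49q_F). Setting ∂π_F/∂q_F = 0: 248 - 4q_F - 2(q_E) = 0.
Echo's first-order condition: 270 - 4q_E - 2(q_F) = 0.
Best responses: q_F = (248 - 2q_E)/4, q_E = (270 - 2q_F)/4.
Substituting one into the other gives q_F = 113/3 and q_E = 146/3.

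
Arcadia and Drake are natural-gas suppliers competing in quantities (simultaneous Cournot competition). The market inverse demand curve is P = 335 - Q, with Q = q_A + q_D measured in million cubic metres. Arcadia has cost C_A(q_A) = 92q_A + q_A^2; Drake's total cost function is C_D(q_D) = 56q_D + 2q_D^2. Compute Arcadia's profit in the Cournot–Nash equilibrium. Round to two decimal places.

5255.35

Arcadia's profit: π_A = (335 - Q)q_A - (92q_A + q_A²). Setting ∂π_A/∂q_A = 0: 243 - 4q_A - (q_D) = 0.
Drake's profit: π_D = (335 - Q)q_D - (56q_D + 2q_D²). Setting ∂π_D/∂q_D = 0: 279 - 6q_D - (q_A) = 0.
Best responses: q_A = (243 - q_D)/4, q_D = (279 - q_A)/6.
Substituting one into the other gives q_A = 1179/23 and q_D = 873/23.
Price P = 335 - 89.2174 = 245.7826.
Arcadia's profit: 245.7826·(1179/23) - 92·(1179/23) - (1179/23)² = 5255.3535.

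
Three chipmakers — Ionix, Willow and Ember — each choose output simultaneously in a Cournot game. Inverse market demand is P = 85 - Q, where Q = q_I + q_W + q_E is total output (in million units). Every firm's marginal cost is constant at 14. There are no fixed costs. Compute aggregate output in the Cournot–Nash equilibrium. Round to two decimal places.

53.25

A representative firm's profit is π_i = q_i(85 - Q) - 14q_i.
Setting ∂π_i/∂q_i = 0 with rivals' quantities fixed: 71 - 2q_i - Σ_{j≠i} q_j = 0.
By symmetry each firm produces the same amount; substituting Σ_{j≠i} q_j = 2q_i yields q_i = 71/4.
Total output Q = 71/4 + 71/4 + 71/4 = 213/4.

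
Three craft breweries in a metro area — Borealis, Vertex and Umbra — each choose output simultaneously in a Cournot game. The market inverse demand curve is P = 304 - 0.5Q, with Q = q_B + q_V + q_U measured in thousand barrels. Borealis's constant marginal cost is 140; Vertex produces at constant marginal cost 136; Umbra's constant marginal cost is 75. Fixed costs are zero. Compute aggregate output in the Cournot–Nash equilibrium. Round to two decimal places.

Borealis's profit: π_B = (304 - 0.5Q)q_B - (140q_B). Setting ∂π_B/∂q_B = 0: 164 - q_B - (1/2)(q_V + q_U) = 0.
Vertex's profit: π_V = (304 - 0.5Q)q_V - (136q_V). Setting ∂π_V/∂q_V = 0: 168 - q_V - (1/2)(q_B + q_U) = 0.
Umbra's first-order condition: 229 - q_U - (1/2)(q_B + q_V) = 0.
Adding the 3 first-order conditions: 561 − 2Q = 0, so Q = 561/2.
Back-substituting: q_B = (164 − 561/4)/(1/2) = 95/2, q_V = (168 − 561/4)/(1/2) = 111/2, q_U = (229 − 561/4)/(1/2) = 355/2.
Total output Q = 95/2 + 111/2 + 355/2 = 561/2.

280.50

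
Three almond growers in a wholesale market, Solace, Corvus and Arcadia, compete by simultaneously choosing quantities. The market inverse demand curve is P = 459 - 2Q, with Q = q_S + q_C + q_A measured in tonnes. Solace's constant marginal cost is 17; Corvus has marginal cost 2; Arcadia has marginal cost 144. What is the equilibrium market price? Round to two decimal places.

155.50

Solace's profit: π_S = (459 - 2Q)q_S - (17q_S). Setting ∂π_S/∂q_S = 0: 442 - 4q_S - 2(q_C + q_A) = 0.
Corvus's profit: π_C = (459 - 2Q)q_C - (2q_C). Setting ∂π_C/∂q_C = 0: 457 - 4q_C - 2(q_S + q_A) = 0.
Arcadia's profit: π_A = (459 - 2Q)q_A - (144q_A). Setting ∂π_A/∂q_A = 0: 315 - 4q_A - 2(q_S + q_C) = 0.
Adding the 3 conditions: 1214 − 4Q − 4Q = 0, i.e. Q = 607/4.
Back-substituting: q_S = (442 − 607/2)/2 = 277/4, q_C = (457 − 607/2)/2 = 307/4, q_A = (315 − 607/2)/2 = 23/4.
Total output Q = 607/4, so price P = 459 - 2·(607/4) = 311/2.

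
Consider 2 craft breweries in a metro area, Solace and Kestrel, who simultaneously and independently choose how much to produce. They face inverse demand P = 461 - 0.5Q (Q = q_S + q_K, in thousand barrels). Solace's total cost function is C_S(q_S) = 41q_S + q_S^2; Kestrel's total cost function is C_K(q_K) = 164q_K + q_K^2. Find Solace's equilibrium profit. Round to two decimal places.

Solace's profit: π_S = (461 - 0.5Q)q_S - (41q_S + q_S²). Setting ∂π_S/∂q_S = 0: 420 - 3q_S - (1/2)(q_K) = 0.
Kestrel's profit: π_K = (461 - 0.5Q)q_K - (164q_K + q_K²). Setting ∂π_K/∂q_K = 0: 297 - 3q_K - (1/2)(q_S) = 0.
Best responses: q_S = (420 - (1/2)q_K)/3, q_K = (297 - (1/2)q_S)/3.
Solving the pair: q_S = 127.0286, q_K = 77.8286.
Price P = 461 - (1/2)·(1434/7) = 358.5714.
Solace's profit: 358.5714·127.0286 - 41·127.0286 - 127.0286² = 24204.3869.

24204.39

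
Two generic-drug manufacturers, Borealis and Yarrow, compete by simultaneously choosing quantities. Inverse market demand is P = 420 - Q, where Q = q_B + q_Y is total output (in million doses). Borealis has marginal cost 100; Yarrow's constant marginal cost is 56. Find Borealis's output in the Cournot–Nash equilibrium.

Borealis's profit: π_B = (420 - Q)q_B - (100q_B). Setting ∂π_B/∂q_B = 0: 320 - 2q_B - (q_Y) = 0.
Yarrow's first-order condition: 364 - 2q_Y - (q_B) = 0.
So q_B = (320 - q_Y)/2 and q_Y = (364 - q_B)/2.
Substituting one into the other gives q_B = 92 and q_Y = 136.

92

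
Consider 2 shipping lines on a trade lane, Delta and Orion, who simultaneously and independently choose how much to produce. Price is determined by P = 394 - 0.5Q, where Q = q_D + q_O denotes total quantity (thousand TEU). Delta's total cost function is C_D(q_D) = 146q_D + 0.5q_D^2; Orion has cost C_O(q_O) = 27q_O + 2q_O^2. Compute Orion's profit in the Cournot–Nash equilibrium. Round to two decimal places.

9785.67

Delta's profit: π_D = (394 - 0.5Q)q_D - (146q_D + (1/2)q_D²). Setting ∂π_D/∂q_D = 0: 248 - 2q_D - (1/2)(q_O) = 0.
Orion's profit: π_O = (394 - 0.5Q)q_O - (27q_O + 2q_O²). Setting ∂π_O/∂q_O = 0: 367 - 5q_O - (1/2)(q_D) = 0.
Best responses: q_D = (248 - (1/2)q_O)/2, q_O = (367 - (1/2)q_D)/5.
Solving the pair: q_D = 108.3590, q_O = 62.5641.
Price P = 394 - (1/2)·170.9231 = 308.5385.
Orion's profit: 308.5385·62.5641 - 27·62.5641 - 2·62.5641² = 9785.6673.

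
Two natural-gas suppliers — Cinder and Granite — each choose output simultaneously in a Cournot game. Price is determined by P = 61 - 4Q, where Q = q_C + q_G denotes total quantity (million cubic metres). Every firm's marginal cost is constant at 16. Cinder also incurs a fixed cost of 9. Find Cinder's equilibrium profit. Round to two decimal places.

47.25

A representative firm's profit is π_i = q_i(61 - 4Q) - 16q_i.
Setting ∂π_i/∂q_i = 0 with rivals' quantities fixed: 45 - 8q_i - 4q_j = 0.
With identical firms every q_j equals q_i, so q_j = q_i and 45 = 12q_i, giving q_i = 15/4.
Price P = 61 - 4·(15/2) = 31.
Cinder's profit: (31 - 16)·(15/4) - 9 = 189/4.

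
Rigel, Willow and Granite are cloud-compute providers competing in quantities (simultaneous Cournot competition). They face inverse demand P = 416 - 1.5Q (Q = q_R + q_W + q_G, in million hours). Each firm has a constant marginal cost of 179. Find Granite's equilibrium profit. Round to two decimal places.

2340.38

Each firm earns π_i = (416 - 1.5Q)q_i - 179q_i.
First-order condition (treating rivals' output as given): 237 - 3q_i - (3/2)·Σ_{j≠i} q_j = 0.
By symmetry each firm produces the same amount; substituting Σ_{j≠i} q_j = 2q_i yields q_i = 237/6 = 79/2.
Price P = 416 - (3/2)·(237/2) = 953/4.
Granite's profit: (953/4 - 179)·(79/2) = 2340.3750.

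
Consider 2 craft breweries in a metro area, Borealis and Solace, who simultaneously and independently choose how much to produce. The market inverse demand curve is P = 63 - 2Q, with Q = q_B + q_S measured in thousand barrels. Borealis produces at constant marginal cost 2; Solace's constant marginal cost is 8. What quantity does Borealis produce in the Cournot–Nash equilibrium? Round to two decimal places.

Borealis's profit: π_B = (63 - 2Q)q_B - (2q_B). Setting ∂π_B/∂q_B = 0: 61 - 4q_B - 2(q_S) = 0.
Solace's profit: π_S = (63 - 2Q)q_S - (8q_S). Setting ∂π_S/∂q_S = 0: 55 - 4q_S - 2(q_B) = 0.
Rearranging gives the reaction functions q_B = (61 - 2q_S)/4 and q_S = (55 - 2q_B)/4.
Solving the pair: q_B = 67/6, q_S = 49/6.

11.17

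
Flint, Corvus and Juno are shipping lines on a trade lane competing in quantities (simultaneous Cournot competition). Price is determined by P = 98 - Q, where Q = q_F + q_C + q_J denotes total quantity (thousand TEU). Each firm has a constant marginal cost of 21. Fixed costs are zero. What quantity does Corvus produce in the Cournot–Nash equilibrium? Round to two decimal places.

19.25

A representative firm's profit is π_i = q_i(98 - Q) - 21q_i.
First-order condition (treating rivals' output as given): 77 - 2q_i - Σ_{j≠i} q_j = 0.
With identical firms every q_j equals q_i, so Σ_{j≠i} q_j = 2q_i and 77 = 4q_i, giving q_i = 77/4.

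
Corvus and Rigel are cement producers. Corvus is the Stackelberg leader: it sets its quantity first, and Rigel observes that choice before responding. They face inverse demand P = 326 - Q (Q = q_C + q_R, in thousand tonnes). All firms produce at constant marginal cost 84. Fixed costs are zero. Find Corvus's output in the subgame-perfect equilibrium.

Solve by backward induction. Given q_C, the follower Rigel maximises π_R = (326 - q_C - q_R)q_R - 84q_R.
∂π_R/∂q_R = 242 - q_C - 2q_R = 0 gives the reaction function q_R = (242 - q_C)/2.
The leader anticipates this reaction. Substituting into P = 326 - Q gives P = 205 - (1/2)q_C, so π_C = (205 - (1/2)q_C)q_C - 84q_C.
The leader's first-order condition 121 - q_C = 0 yields q_C = 121.
Then q_R = (242 - 121)/2 = 121/2.

121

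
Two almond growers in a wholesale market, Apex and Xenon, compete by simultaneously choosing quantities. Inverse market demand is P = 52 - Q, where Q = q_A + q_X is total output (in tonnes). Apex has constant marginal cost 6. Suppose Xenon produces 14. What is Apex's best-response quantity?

16

With the rival's output fixed at 14, Apex's profit is π_A = (52 - 14 - q_A)q_A - (6q_A) = (38 - q_A)q_A - (6q_A).
∂π_A/∂q_A = 32 - 2q_A = 0, so q_A = 16.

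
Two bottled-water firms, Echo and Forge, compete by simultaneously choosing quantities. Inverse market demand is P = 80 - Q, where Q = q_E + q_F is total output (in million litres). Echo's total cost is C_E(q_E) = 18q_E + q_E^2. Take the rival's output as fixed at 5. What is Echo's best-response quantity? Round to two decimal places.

With the rival's output fixed at 5, Echo's profit is π_E = (80 - 5 - q_E)q_E - (18q_E + q_E²) = (75 - q_E)q_E - (18q_E + q_E²).
∂π_E/∂q_E = 57 - 4q_E = 0, so q_E = 57/4.

14.25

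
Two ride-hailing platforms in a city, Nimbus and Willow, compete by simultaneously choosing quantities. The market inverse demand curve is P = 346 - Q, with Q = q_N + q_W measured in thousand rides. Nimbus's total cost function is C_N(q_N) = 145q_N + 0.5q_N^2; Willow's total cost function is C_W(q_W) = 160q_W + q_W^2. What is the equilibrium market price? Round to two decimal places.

Nimbus's profit: π_N = (346 - Q)q_N - (145q_N + (1/2)q_N²). Setting ∂π_N/∂q_N = 0: 201 - 3q_N - (q_W) = 0.
Willow's first-order condition: 186 - 4q_W - (q_N) = 0.
So q_N = (201 - q_W)/3 and q_W = (186 - q_N)/4.
Solving the pair: q_N = 618/11, q_W = 357/11.
Total output Q = 975/11, so price P = 346 - 975/11 = 257.3636.

257.36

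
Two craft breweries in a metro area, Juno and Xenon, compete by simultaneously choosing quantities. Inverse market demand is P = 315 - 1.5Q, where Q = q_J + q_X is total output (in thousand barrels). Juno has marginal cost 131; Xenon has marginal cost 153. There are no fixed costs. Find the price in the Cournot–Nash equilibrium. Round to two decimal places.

199.67

Juno's profit: π_J = (315 - 1.5Q)q_J - (131q_J). Setting ∂π_J/∂q_J = 0: 184 - 3q_J - (3/2)(q_X) = 0.
Xenon's first-order condition: 162 - 3q_X - (3/2)(q_J) = 0.
Rearranging gives the reaction functions q_J = (184 - (3/2)q_X)/3 and q_X = (162 - (3/2)q_J)/3.
Substituting one into the other gives q_J = 412/9 and q_X = 280/9.
Total output Q = 692/9, so price P = 315 - (3/2)·(692/9) = 599/3.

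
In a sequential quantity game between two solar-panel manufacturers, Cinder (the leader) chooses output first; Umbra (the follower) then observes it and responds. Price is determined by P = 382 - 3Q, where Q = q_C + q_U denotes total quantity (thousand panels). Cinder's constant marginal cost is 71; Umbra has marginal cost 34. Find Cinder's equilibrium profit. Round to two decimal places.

3128.17

Solve by backward induction. Given q_C, the follower Umbra maximises π_U = (382 - 3q_C - 3q_U)q_U - 34q_U.
∂π_U/∂q_U = 348 - 3q_C - 6q_U = 0 gives the reaction function q_U = (348 - 3q_C)/6.
The leader anticipates this reaction. Substituting into P = 382 - 3Q gives P = 208 - (3/2)q_C, so π_C = (208 - (3/2)q_C)q_C - 71q_C.
The leader's first-order condition 137 - 3q_C = 0 yields q_C = 137/3.
Then q_U = (348 - 3·(137/3))/6 = 211/6.
Price P = 382 - 3·(485/6) = 279/2.
Cinder's profit: (279/2 - 71)·(137/3) = 3128.1667.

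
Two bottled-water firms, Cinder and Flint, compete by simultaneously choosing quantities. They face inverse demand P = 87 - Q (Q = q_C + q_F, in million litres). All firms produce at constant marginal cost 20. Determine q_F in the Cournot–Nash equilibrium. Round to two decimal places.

22.33

A representative firm's profit is π_i = q_i(87 - Q) - 20q_i.
Setting ∂π_i/∂q_i = 0 with rivals' quantities fixed: 67 - 2q_i - q_j = 0.
By symmetry each firm produces the same amount; substituting q_j = q_i yields q_i = 67/3.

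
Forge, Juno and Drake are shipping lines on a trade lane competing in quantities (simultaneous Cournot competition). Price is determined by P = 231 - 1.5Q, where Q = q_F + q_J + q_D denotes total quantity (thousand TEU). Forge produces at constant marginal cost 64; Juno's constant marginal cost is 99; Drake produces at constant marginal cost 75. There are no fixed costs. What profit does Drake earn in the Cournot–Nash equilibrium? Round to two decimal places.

1190.04

Forge's profit: π_F = (231 - 1.5Q)q_F - (64q_F). Setting ∂π_F/∂q_F = 0: 167 - 3q_F - (3/2)(q_J + q_D) = 0.
Juno's profit: π_J = (231 - 1.5Q)q_J - (99q_J). Setting ∂π_J/∂q_J = 0: 132 - 3q_J - (3/2)(q_F + q_D) = 0.
Drake's profit: π_D = (231 - 1.5Q)q_D - (75q_D). Setting ∂π_D/∂q_D = 0: 156 - 3q_D - (3/2)(q_F + q_J) = 0.
Adding the 3 conditions: 455 − 3Q − 3Q = 0, i.e. Q = 455/6.
Back-substituting: q_F = (167 − 455/4)/(3/2) = 71/2, q_J = (132 − 455/4)/(3/2) = 73/6, q_D = (156 − 455/4)/(3/2) = 169/6.
Price P = 231 - (3/2)·(455/6) = 469/4.
Drake's profit: (469/4 - 75)·(169/6) = 1190.0417.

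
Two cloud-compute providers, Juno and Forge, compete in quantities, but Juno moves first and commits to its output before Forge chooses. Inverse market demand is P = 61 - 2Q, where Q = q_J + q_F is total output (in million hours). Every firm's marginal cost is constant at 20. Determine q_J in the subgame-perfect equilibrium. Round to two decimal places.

The follower Forge best-responds to any q_J: π_F = (61 - 2Q)q_F - 20q_F.
Setting the follower's marginal profit to zero, 41 - 2q_J - 4q_F = 0, i.e. q_F = (41 - 2q_J)/4.
Juno substitutes q_F(q_J) into its own profit: π_J = q_J(61 - 2q_J - (41 - 2q_J)/2) - 20q_J = (81/2 - q_J)q_J - 20q_J.
The leader's first-order condition 41/2 - 2q_J = 0 yields q_J = 41/4.
Then q_F = (41 - 2·(41/4))/4 = 41/8.

10.25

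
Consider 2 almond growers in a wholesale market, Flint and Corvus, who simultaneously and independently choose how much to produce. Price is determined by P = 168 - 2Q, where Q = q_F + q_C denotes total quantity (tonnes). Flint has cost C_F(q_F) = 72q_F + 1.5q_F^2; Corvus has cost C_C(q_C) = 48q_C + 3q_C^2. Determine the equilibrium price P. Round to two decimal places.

126.55

Flint's profit: π_F = (168 - 2Q)q_F - (72q_F + (3/2)q_F²). Setting ∂π_F/∂q_F = 0: 96 - 7q_F - 2(q_C) = 0.
Corvus's profit: π_C = (168 - 2Q)q_C - (48q_C + 3q_C²). Setting ∂π_C/∂q_C = 0: 120 - 10q_C - 2(q_F) = 0.
Best responses: q_F = (96 - 2q_C)/7, q_C = (120 - 2q_F)/10.
Solving the pair: q_F = 120/11, q_C = 108/11.
Total output Q = 228/11, so price P = 168 - 2·(228/11) = 1392/11.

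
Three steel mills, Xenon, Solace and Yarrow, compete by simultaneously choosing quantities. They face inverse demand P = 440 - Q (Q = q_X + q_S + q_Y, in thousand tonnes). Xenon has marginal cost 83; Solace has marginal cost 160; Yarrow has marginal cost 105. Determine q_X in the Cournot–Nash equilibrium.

Xenon's profit: π_X = (440 - Q)q_X - (83q_X). Setting ∂π_X/∂q_X = 0: 357 - 2q_X - (q_S + q_Y) = 0.
Solace's profit: π_S = (440 - Q)q_S - (160q_S). Setting ∂π_S/∂q_S = 0: 280 - 2q_S - (q_X + q_Y) = 0.
Yarrow's profit: π_Y = (440 - Q)q_Y - (105q_Y). Setting ∂π_Y/∂q_Y = 0: 335 - 2q_Y - (q_X + q_S) = 0.
Summing all 3 equations gives 972 − 4Q = 0, hence Q = 243.
Back-substituting: q_X = (357 − 243) = 114, q_S = (280 − 243) = 37, q_Y = (335 − 243) = 92.

114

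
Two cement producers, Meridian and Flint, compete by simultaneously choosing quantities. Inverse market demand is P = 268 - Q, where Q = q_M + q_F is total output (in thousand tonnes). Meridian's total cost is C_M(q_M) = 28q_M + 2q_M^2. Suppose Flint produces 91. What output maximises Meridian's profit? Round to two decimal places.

24.83

With the rival's output fixed at 91, Meridian's profit is π_M = (268 - 91 - q_M)q_M - (28q_M + 2q_M²) = (177 - q_M)q_M - (28q_M + 2q_M²).
∂π_M/∂q_M = 149 - 6q_M = 0, so q_M = 149/6.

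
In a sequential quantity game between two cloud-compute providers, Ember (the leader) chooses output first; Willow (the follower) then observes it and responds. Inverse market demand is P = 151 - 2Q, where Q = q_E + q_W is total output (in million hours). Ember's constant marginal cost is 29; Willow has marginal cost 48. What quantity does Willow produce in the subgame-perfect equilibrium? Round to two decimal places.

Solve by backward induction. Given q_E, the follower Willow maximises π_W = (151 - 2q_E - 2q_W)q_W - 48q_W.
Setting the follower's marginal profit to zero, 103 - 2q_E - 4q_W = 0, i.e. q_W = (103 - 2q_E)/4.
Ember substitutes q_W(q_E) into its own profit: π_E = q_E(151 - 2q_E - (103 - 2q_E)/2) - 29q_E = (199/2 - q_E)q_E - 29q_E.
The leader's first-order condition 141/2 - 2q_E = 0 yields q_E = 141/4.
Then q_W = (103 - 2·(141/4))/4 = 65/8.

8.13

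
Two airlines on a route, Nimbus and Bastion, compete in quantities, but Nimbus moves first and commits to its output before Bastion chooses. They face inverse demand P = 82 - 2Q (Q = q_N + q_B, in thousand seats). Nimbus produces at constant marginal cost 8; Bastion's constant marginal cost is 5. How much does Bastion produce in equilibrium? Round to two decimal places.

10.38

The follower Bastion best-responds to any q_N: π_B = (82 - 2Q)q_B - 5q_B.
Setting the follower's marginal profit to zero, 77 - 2q_N - 4q_B = 0, i.e. q_B = (77 - 2q_N)/4.
Nimbus substitutes q_B(q_N) into its own profit: π_N = q_N(82 - 2q_N - (77 - 2q_N)/2) - 8q_N = (87/2 - q_N)q_N - 8q_N.
The leader's first-order condition 71/2 - 2q_N = 0 yields q_N = 71/4.
Then q_B = (77 - 2·(71/4))/4 = 83/8.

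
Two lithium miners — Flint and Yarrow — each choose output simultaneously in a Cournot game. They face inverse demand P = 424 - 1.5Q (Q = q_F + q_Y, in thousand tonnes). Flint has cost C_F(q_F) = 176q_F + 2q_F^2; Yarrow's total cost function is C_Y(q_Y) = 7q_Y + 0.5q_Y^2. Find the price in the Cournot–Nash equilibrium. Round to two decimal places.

Flint's profit: π_F = (424 - 1.5Q)q_F - (176q_F + 2q_F²). Setting ∂π_F/∂q_F = 0: 248 - 7q_F - (3/2)(q_Y) = 0.
Yarrow's profit: π_Y = (424 - 1.5Q)q_Y - (7q_Y + (1/2)q_Y²). Setting ∂π_Y/∂q_Y = 0: 417 - 4q_Y - (3/2)(q_F) = 0.
So q_F = (248 - (3/2)q_Y)/7 and q_Y = (417 - (3/2)q_F)/4.
Substituting one into the other gives q_F = 1466/103 and q_Y = 98.9126.
Total output Q = 113.1456, so price P = 424 - (3/2)·113.1456 = 254.2816.

254.28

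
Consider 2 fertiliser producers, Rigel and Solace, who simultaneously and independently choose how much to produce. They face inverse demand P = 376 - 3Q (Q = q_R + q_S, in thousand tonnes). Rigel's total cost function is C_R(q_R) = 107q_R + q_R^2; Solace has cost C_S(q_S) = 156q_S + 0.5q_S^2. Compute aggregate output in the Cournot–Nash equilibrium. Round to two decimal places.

Rigel's profit: π_R = (376 - 3Q)q_R - (107q_R + q_R²). Setting ∂π_R/∂q_R = 0: 269 - 8q_R - 3(q_S) = 0.
Solace's profit: π_S = (376 - 3Q)q_S - (156q_S + (1/2)q_S²). Setting ∂π_S/∂q_S = 0: 220 - 7q_S - 3(q_R) = 0.
Rearranging gives the reaction functions q_R = (269 - 3q_S)/8 and q_S = (220 - 3q_R)/7.
Solving the pair: q_R = 1223/47, q_S = 953/47.
Total output Q = 1223/47 + 953/47 = 46.2979.

46.30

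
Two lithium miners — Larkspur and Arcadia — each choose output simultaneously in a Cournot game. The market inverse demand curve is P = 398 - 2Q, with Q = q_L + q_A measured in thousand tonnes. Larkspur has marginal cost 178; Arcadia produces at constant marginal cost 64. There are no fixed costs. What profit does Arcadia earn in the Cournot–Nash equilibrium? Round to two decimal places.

Larkspur's profit: π_L = (398 - 2Q)q_L - (178q_L). Setting ∂π_L/∂q_L = 0: 220 - 4q_L - 2(q_A) = 0.
Arcadia's profit: π_A = (398 - 2Q)q_A - (64q_A). Setting ∂π_A/∂q_A = 0: 334 - 4q_A - 2(q_L) = 0.
So q_L = (220 - 2q_A)/4 and q_A = (334 - 2q_L)/4.
Substituting one into the other gives q_L = 53/3 and q_A = 224/3.
Price P = 398 - 2·(277/3) = 640/3.
Arcadia's profit: (640/3 - 64)·(224/3) = 11150.2222.

11150.22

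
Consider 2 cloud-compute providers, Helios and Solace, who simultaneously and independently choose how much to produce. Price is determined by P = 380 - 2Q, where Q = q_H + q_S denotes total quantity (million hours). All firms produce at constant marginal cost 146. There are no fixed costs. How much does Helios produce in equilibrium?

39

A representative firm's profit is π_i = q_i(380 - 2Q) - 146q_i.
Setting ∂π_i/∂q_i = 0 with rivals' quantities fixed: 234 - 4q_i - 2q_j = 0.
By symmetry each firm produces the same amount; substituting q_j = q_i yields q_i = 234/6 = 39.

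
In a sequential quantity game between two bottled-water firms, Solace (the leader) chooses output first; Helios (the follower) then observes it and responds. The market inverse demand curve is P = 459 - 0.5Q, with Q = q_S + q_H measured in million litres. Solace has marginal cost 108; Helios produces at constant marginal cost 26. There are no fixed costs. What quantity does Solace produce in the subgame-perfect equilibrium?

269

The follower Helios best-responds to any q_S: π_H = (459 - 0.5Q)q_H - 26q_H.
Setting the follower's marginal profit to zero, 433 - (1/2)q_S - q_H = 0, i.e. q_H = (433 - (1/2)q_S).
The leader anticipates this reaction. Substituting into P = 459 - 0.5Q gives P = 485/2 - (1/4)q_S, so π_S = (485/2 - (1/4)q_S)q_S - 108q_S.
Leader FOC: 269/2 - (1/2)q_S = 0, so q_S = 269.
Then q_H = (433 - (1/2)·269) = 597/2.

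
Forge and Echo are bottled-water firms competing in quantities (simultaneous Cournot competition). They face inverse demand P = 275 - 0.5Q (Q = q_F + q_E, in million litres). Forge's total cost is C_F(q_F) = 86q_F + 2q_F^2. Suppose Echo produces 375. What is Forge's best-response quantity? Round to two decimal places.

0.30

With the rival's output fixed at 375, Forge's profit is π_F = (275 - (1/2)·375 - (1/2)q_F)q_F - (86q_F + 2q_F²) = (175/2 - (1/2)q_F)q_F - (86q_F + 2q_F²).
∂π_F/∂q_F = 3/2 - 5q_F = 0, so q_F = 3/10.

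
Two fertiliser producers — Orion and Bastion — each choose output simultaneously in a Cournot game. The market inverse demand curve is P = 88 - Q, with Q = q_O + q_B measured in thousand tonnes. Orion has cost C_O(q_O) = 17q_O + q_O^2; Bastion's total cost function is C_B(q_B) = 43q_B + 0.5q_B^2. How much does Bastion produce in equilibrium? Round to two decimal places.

Orion's profit: π_O = (88 - Q)q_O - (17q_O + q_O²). Setting ∂π_O/∂q_O = 0: 71 - 4q_O - (q_B) = 0.
Bastion's profit: π_B = (88 - Q)q_B - (43q_B + (1/2)q_B²). Setting ∂π_B/∂q_B = 0: 45 - 3q_B - (q_O) = 0.
So q_O = (71 - q_B)/4 and q_B = (45 - q_O)/3.
Substituting one into the other gives q_O = 168/11 and q_B = 109/11.

9.91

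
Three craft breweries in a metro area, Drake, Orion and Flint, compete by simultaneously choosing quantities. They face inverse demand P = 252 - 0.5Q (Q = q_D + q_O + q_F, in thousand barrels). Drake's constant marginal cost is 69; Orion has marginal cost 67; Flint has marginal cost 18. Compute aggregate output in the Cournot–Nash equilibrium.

301

Drake's profit: π_D = (252 - 0.5Q)q_D - (69q_D). Setting ∂π_D/∂q_D = 0: 183 - q_D - (1/2)(q_O + q_F) = 0.
Orion's first-order condition: 185 - q_O - (1/2)(q_D + q_F) = 0.
Flint's profit: π_F = (252 - 0.5Q)q_F - (18q_F). Setting ∂π_F/∂q_F = 0: 234 - q_F - (1/2)(q_D + q_O) = 0.
Summing all 3 equations gives 602 − 2Q = 0, hence Q = 301.
Back-substituting: q_D = (183 − 301/2)/(1/2) = 65, q_O = (185 − 301/2)/(1/2) = 69, q_F = (234 − 301/2)/(1/2) = 167.
Total output Q = 65 + 69 + 167 = 301.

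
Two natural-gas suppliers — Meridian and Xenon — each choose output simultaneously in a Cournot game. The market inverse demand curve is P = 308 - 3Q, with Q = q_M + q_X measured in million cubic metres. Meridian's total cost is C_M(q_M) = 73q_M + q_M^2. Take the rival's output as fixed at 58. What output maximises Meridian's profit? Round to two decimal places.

With the rival's output fixed at 58, Meridian's profit is π_M = (308 - 3·58 - 3q_M)q_M - (73q_M + q_M²) = (134 - 3q_M)q_M - (73q_M + q_M²).
∂π_M/∂q_M = 61 - 8q_M = 0, so q_M = 61/8.

7.63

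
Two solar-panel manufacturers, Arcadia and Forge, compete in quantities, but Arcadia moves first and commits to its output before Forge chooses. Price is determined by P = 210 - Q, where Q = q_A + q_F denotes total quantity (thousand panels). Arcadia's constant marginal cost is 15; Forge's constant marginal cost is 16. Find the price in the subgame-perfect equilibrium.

The follower Forge best-responds to any q_A: π_F = (210 - Q)q_F - 16q_F.
Follower FOC: 194 - q_A - 2q_F = 0, so q_F(q_A) = (194 - q_A)/2.
The leader anticipates this reaction. Substituting into P = 210 - Q gives P = 113 - (1/2)q_A, so π_A = (113 - (1/2)q_A)q_A - 15q_A.
The leader's first-order condition 98 - q_A = 0 yields q_A = 98.
Then q_F = (194 - 98)/2 = 48.
Total output Q = 146, so price P = 210 - 146 = 64.

64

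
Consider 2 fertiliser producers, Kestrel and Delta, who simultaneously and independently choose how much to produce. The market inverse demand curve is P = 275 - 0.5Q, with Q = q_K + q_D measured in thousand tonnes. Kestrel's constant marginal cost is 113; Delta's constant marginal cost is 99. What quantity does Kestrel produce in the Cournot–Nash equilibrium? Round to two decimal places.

Kestrel's profit: π_K = (275 - 0.5Q)q_K - (113q_K). Setting ∂π_K/∂q_K = 0: 162 - q_K - (1/2)(q_D) = 0.
Delta's first-order condition: 176 - q_D - (1/2)(q_K) = 0.
Best responses: q_K = (162 - (1/2)q_D), q_D = (176 - (1/2)q_K).
Solving the pair: q_K = 296/3, q_D = 380/3.

98.67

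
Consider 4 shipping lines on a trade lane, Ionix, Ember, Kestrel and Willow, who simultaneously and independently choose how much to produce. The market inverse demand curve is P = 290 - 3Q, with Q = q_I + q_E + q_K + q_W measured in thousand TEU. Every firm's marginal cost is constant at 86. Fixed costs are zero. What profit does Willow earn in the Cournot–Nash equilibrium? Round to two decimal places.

Each firm earns π_i = (290 - 3Q)q_i - 86q_i.
First-order condition (treating rivals' output as given): 204 - 6q_i - 3·Σ_{j≠i} q_j = 0.
With identical firms every q_j equals q_i, so Σ_{j≠i} q_j = 3q_i and 204 = 15q_i, giving q_i = 68/5.
Price P = 290 - 3·(272/5) = 634/5.
Willow's profit: (634/5 - 86)·(68/5) = 554.8800.

554.88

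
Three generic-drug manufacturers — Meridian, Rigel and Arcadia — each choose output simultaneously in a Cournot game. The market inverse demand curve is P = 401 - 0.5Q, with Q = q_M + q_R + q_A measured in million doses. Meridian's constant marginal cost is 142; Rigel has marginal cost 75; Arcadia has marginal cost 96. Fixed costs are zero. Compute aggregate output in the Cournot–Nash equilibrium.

Meridian's profit: π_M = (401 - 0.5Q)q_M - (142q_M). Setting ∂π_M/∂q_M = 0: 259 - q_M - (1/2)(q_R + q_A) = 0.
Rigel's first-order condition: 326 - q_R - (1/2)(q_M + q_A) = 0.
Arcadia's profit: π_A = (401 - 0.5Q)q_A - (96q_A). Setting ∂π_A/∂q_A = 0: 305 - q_A - (1/2)(q_M + q_R) = 0.
Summing all 3 equations gives 890 − 2Q = 0, hence Q = 445.
Back-substituting: q_M = (259 − 445/2)/(1/2) = 73, q_R = (326 − 445/2)/(1/2) = 207, q_A = (305 − 445/2)/(1/2) = 165.
Total output Q = 73 + 207 + 165 = 445.

445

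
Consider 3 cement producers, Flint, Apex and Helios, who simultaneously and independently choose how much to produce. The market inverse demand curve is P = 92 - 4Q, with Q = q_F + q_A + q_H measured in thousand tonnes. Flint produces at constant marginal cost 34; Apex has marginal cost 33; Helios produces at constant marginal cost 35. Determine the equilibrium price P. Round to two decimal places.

48.50

Flint's profit: π_F = (92 - 4Q)q_F - (34q_F). Setting ∂π_F/∂q_F = 0: 58 - 8q_F - 4(q_A + q_H) = 0.
Apex's profit: π_A = (92 - 4Q)q_A - (33q_A). Setting ∂π_A/∂q_A = 0: 59 - 8q_A - 4(q_F + q_H) = 0.
Helios's profit: π_H = (92 - 4Q)q_H - (35q_H). Setting ∂π_H/∂q_H = 0: 57 - 8q_H - 4(q_F + q_A) = 0.
Adding the 3 conditions: 174 − 8Q − 8Q = 0, i.e. Q = 87/8.
Back-substituting: q_F = (58 − 87/2)/4 = 29/8, q_A = (59 − 87/2)/4 = 31/8, q_H = (57 − 87/2)/4 = 27/8.
Total output Q = 87/8, so price P = 92 - 4·(87/8) = 97/2.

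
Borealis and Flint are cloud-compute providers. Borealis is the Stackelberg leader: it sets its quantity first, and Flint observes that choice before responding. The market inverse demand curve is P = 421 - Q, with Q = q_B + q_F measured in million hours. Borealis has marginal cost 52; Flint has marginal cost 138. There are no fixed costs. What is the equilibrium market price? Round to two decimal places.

Solve by backward induction. Given q_B, the follower Flint maximises π_F = (421 - q_B - q_F)q_F - 138q_F.
Follower FOC: 283 - q_B - 2q_F = 0, so q_F(q_B) = (283 - q_B)/2.
Borealis substitutes q_F(q_B) into its own profit: π_B = q_B(421 - q_B - (283 - q_B)/2) - 52q_B = (559/2 - (1/2)q_B)q_B - 52q_B.
The leader's first-order condition 455/2 - q_B = 0 yields q_B = 455/2.
Then q_F = (283 - 455/2)/2 = 111/4.
Total output Q = 1021/4, so price P = 421 - 1021/4 = 663/4.

165.75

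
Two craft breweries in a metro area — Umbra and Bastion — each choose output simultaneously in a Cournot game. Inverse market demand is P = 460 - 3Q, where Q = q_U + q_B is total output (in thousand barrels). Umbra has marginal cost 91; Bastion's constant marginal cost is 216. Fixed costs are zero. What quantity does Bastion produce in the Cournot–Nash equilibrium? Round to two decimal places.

Umbra's profit: π_U = (460 - 3Q)q_U - (91q_U). Setting ∂π_U/∂q_U = 0: 369 - 6q_U - 3(q_B) = 0.
Bastion's first-order condition: 244 - 6q_B - 3(q_U) = 0.
Rearranging gives the reaction functions q_U = (369 - 3q_B)/6 and q_B = (244 - 3q_U)/6.
Substituting one into the other gives q_U = 494/9 and q_B = 119/9.

13.22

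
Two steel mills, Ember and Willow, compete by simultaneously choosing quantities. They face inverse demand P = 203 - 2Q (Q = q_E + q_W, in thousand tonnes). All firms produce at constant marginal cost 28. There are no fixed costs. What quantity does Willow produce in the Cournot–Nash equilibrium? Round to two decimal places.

29.17

A representative firm's profit is π_i = q_i(203 - 2Q) - 28q_i.
Setting ∂π_i/∂q_i = 0 with rivals' quantities fixed: 175 - 4q_i - 2q_j = 0.
With identical firms every q_j equals q_i, so q_j = q_i and 175 = 6q_i, giving q_i = 175/6.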